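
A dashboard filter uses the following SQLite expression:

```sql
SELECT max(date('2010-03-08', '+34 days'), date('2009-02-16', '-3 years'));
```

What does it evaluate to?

2010-04-11

date('2010-03-08', '+34 days') → 2010-04-11.
date('2009-02-16', '-3 years') → 2006-02-16.
Later of the two is 2010-04-11.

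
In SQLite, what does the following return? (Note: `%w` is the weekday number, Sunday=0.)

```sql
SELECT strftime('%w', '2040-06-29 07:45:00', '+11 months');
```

First apply '+11 months': 2040-06-29 07:45:00 → 2041-05-29 07:45:00.
2041-05-29 is a Wednesday; with Sunday=0 that is 3.

3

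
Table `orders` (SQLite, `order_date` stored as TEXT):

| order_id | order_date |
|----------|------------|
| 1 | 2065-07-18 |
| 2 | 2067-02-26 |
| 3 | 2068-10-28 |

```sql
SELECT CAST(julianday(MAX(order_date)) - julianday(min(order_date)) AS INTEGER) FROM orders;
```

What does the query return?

MIN = 2065-07-18, MAX = 2068-10-28.
13 days remain in July 2065 after the 18th (31 − 18).
Full months from August 2065 through September 2068 contribute their day counts.
Then 28 days into October 2068.
Total: 13 + 31 + 30 + 31 + 30 + 31 + 31 + 28 + 31 + 30 + 31 + 30 + 31 + 31 + 30 + 31 + 30 + 31 + 31 + 28 + 31 + 30 + 31 + 30 + 31 + 31 + 30 + 31 + 30 + 31 + 31 + 29 + 31 + 30 + 31 + 30 + 31 + 31 + 30 + 28 = 1198.

1198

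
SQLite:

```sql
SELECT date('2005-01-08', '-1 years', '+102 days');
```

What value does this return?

2004-04-19

Adding -1 year to 2005-01-08 gives 2004-01-08.
Applying '+102 days' to 2004-01-08: counting 102 days forward gives 2004-04-19.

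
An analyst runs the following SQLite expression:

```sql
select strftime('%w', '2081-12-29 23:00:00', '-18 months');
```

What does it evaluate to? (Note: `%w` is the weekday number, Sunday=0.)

First apply '-18 months': 2081-12-29 23:00:00 → 2080-06-29 23:00:00.
2080-06-29 is a Saturday; with Sunday=0 that is 6.

6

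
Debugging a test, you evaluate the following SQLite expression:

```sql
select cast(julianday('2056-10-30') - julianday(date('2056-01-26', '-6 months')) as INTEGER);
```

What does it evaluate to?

462

Adding -6 months to 2056-01-26 gives 2055-07-26.
5 days remain in July 2055 after the 26th (31 − 26).
Full months from August 2055 through September 2056 contribute their day counts.
Then 30 days into October 2056.
Total: 5 + 31 + 30 + 31 + 30 + 31 + 31 + 29 + 31 + 30 + 31 + 30 + 31 + 31 + 30 + 30 = 462.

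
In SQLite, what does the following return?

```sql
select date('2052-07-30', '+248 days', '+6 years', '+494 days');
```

Applying '+248 days' to 2052-07-30: counting 248 days forward gives 2053-04-04.
Adding +6 years to 2053-04-04 gives 2059-04-04.
Applying '+494 days' to 2059-04-04: counting 494 days forward gives 2060-08-10.

2060-08-10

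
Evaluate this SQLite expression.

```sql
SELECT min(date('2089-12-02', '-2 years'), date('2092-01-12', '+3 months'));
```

date('2089-12-02', '-2 years') → 2087-12-02.
date('2092-01-12', '+3 months') → 2092-04-12.
Earlier of the two is 2087-12-02.

2087-12-02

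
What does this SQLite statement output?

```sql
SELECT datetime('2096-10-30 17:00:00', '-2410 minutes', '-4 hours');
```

2410 minutes = 40h 10m; -2410 minutes from 2096-10-30 17:00:00 is 2096-10-29 00:50:00 (crosses midnight).
-4 hours from 2096-10-29 00:50:00 is 2096-10-28 20:50:00 (crosses midnight).

2096-10-28 20:50:00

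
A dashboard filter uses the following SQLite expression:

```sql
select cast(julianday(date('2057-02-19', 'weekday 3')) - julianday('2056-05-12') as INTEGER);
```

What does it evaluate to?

285

`weekday 3` advances to the next Wednesday; 2057-02-19 is a Monday, so it moves forward to 2057-02-21.
19 days remain in May 2056 after the 12th (31 − 12).
Full months from June 2056 through January 2057 contribute their day counts.
Then 21 days into February 2057.
Total: 19 + 30 + 31 + 31 + 30 + 31 + 30 + 31 + 31 + 21 = 285.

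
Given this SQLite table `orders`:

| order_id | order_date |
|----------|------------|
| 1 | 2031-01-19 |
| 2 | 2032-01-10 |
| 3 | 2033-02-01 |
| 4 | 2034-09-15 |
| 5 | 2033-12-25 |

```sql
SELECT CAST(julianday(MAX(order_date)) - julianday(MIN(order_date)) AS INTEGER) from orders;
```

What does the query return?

MIN = 2031-01-19, MAX = 2034-09-15.
12 days remain in January 2031 after the 19th (31 − 19).
Full months from February 2031 through August 2034 contribute their day counts.
Then 15 days into September 2034.
Total: 12 + 28 + 31 + 30 + 31 + 30 + 31 + 31 + 30 + 31 + 30 + 31 + 31 + 29 + 31 + 30 + 31 + 30 + 31 + 31 + 30 + 31 + 30 + 31 + 31 + 28 + 31 + 30 + 31 + 30 + 31 + 31 + 30 + 31 + 30 + 31 + 31 + 28 + 31 + 30 + 31 + 30 + 31 + 31 + 15 = 1335.

1335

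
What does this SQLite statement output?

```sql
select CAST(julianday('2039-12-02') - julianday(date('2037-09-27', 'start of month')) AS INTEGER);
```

822

`start of month` rewinds 2037-09-27 to 2037-09-01.
29 days remain in September 2037 after the 1st (30 − 1).
Full months from October 2037 through November 2039 contribute their day counts.
Then 2 days into December 2039.
Total: 29 + 31 + 30 + 31 + 31 + 28 + 31 + 30 + 31 + 30 + 31 + 31 + 30 + 31 + 30 + 31 + 31 + 28 + 31 + 30 + 31 + 30 + 31 + 31 + 30 + 31 + 30 + 2 = 822.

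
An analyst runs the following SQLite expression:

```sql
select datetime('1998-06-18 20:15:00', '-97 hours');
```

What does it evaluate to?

1998-06-14 19:15:00

-97 hours from 1998-06-18 20:15:00 is 1998-06-14 19:15:00 (crosses midnight).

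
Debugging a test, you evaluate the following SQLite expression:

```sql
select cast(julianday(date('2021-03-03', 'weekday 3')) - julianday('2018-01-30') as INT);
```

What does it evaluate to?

`weekday 3` advances to the next Wednesday; 2021-03-03 is already a Wednesday, so it stays at 2021-03-03.
1 day remains in January 2018 after the 30th (31 − 30).
Full months from February 2018 through February 2021 contribute their day counts.
Then 3 days into March 2021.
Total: 1 + 28 + 31 + 30 + 31 + 30 + 31 + 31 + 30 + 31 + 30 + 31 + 31 + 28 + 31 + 30 + 31 + 30 + 31 + 31 + 30 + 31 + 30 + 31 + 31 + 29 + 31 + 30 + 31 + 30 + 31 + 31 + 30 + 31 + 30 + 31 + 31 + 28 + 3 = 1128.

1128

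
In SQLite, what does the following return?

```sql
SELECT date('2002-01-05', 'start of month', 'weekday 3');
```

`start of month` rewinds 2002-01-05 to 2002-01-01.
`weekday 3` advances to the next Wednesday; 2002-01-01 is a Tuesday, so it moves forward to 2002-01-02.

2002-01-02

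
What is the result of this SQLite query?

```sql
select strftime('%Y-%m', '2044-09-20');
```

`%Y-%m` extracts the year-month: 2044-09.

2044-09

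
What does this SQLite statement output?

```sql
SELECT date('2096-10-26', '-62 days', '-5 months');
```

Applying '-62 days' to 2096-10-26: counting 62 days back gives 2096-08-25.
Adding -5 months to 2096-08-25 gives 2096-03-25.

2096-03-25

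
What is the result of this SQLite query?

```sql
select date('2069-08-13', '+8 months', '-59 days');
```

2070-02-13

Adding +8 months to 2069-08-13 gives 2070-04-13.
Applying '-59 days' to 2070-04-13: counting 59 days back gives 2070-02-13.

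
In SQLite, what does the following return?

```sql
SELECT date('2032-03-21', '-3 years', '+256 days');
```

Adding -3 years to 2032-03-21 gives 2029-03-21.
Applying '+256 days' to 2029-03-21: counting 256 days forward gives 2029-12-02.

2029-12-02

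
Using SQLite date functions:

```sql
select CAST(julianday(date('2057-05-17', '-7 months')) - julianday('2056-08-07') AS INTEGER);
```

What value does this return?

Adding -7 months to 2057-05-17 gives 2056-10-17.
24 days remain in August 2056 after the 7th (31 − 7).
September 2056: 30 days.
Then 17 days into October 2056.
Total: 24 + 30 + 17 = 71.

71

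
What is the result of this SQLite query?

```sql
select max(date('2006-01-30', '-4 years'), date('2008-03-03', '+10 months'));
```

2009-01-03

date('2006-01-30', '-4 years') → 2002-01-30.
date('2008-03-03', '+10 months') → 2009-01-03.
Later of the two is 2009-01-03.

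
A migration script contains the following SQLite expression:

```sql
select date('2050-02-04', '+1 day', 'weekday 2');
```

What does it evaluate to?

2050-02-08

Advancing 1 more day within February lands on 2050-02-05.
`weekday 2` advances to the next Tuesday; 2050-02-05 is a Saturday, so it moves forward to 2050-02-08.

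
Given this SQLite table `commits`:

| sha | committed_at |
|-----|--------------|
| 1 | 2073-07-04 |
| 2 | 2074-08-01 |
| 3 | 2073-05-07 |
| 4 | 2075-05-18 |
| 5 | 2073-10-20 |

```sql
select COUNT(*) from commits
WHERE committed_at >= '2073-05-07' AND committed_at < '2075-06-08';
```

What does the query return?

Rows in [2073-05-07, 2075-06-08): 2073-07-04, 2074-08-01, 2073-05-07, 2075-05-18, 2073-10-20 → 5 rows.

5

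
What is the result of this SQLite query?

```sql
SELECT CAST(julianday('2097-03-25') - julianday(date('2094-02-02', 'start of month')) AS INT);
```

1148

`start of month` rewinds 2094-02-02 to 2094-02-01.
27 days remain in February 2094 after the 1st (28 − 1).
Full months from March 2094 through February 2097 contribute their day counts.
Then 25 days into March 2097.
Total: 27 + 31 + 30 + 31 + 30 + 31 + 31 + 30 + 31 + 30 + 31 + 31 + 28 + 31 + 30 + 31 + 30 + 31 + 31 + 30 + 31 + 30 + 31 + 31 + 29 + 31 + 30 + 31 + 30 + 31 + 31 + 30 + 31 + 30 + 31 + 31 + 28 + 25 = 1148.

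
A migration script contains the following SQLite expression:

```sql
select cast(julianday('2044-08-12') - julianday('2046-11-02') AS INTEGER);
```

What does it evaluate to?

-812

19 days remain in August 2044 after the 12th (31 − 12).
Full months from September 2044 through October 2046 contribute their day counts.
Then 2 days into November 2046.
Total: 19 + 30 + 31 + 30 + 31 + 31 + 28 + 31 + 30 + 31 + 30 + 31 + 31 + 30 + 31 + 30 + 31 + 31 + 28 + 31 + 30 + 31 + 30 + 31 + 31 + 30 + 31 + 2 = 812.
The subtraction is earlier − later, so the result is −812 → -812.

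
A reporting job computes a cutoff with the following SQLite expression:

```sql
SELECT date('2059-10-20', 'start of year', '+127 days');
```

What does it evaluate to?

2059-05-08

`start of year` rewinds 2059-10-20 to 2059-01-01.
Applying '+127 days' to 2059-01-01: counting 127 days forward gives 2059-05-08.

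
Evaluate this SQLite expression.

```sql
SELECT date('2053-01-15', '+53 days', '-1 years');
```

2052-03-09

Applying '+53 days' to 2053-01-15: counting 53 days forward gives 2053-03-09.
Adding -1 year to 2053-03-09 gives 2052-03-09.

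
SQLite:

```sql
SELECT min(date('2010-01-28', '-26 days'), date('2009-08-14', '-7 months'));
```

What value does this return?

date('2010-01-28', '-26 days') → 2010-01-02.
date('2009-08-14', '-7 months') → 2009-01-14.
Earlier of the two is 2009-01-14.

2009-01-14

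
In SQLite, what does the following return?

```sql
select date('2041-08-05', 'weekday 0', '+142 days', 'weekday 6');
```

2042-01-04

`weekday 0` advances to the next Sunday; 2041-08-05 is a Monday, so it moves forward to 2041-08-11.
Applying '+142 days' to 2041-08-11: counting 142 days forward gives 2041-12-31.
`weekday 6` advances to the next Saturday; 2041-12-31 is a Tuesday, so it moves forward to 2042-01-04.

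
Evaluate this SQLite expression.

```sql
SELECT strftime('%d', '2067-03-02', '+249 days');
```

06

First apply '+249 days': 2067-03-02 → 2067-11-06.
`%d` extracts the 2-digit day of month: 06.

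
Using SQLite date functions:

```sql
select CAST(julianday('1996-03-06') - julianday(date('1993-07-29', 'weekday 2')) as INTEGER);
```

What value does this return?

946

`weekday 2` advances to the next Tuesday; 1993-07-29 is a Thursday, so it moves forward to 1993-08-03.
28 days remain in August 1993 after the 3rd (31 − 3).
Full months from September 1993 through February 1996 contribute their day counts.
Then 6 days into March 1996.
Total: 28 + 30 + 31 + 30 + 31 + 31 + 28 + 31 + 30 + 31 + 30 + 31 + 31 + 30 + 31 + 30 + 31 + 31 + 28 + 31 + 30 + 31 + 30 + 31 + 31 + 30 + 31 + 30 + 31 + 31 + 29 + 6 = 946.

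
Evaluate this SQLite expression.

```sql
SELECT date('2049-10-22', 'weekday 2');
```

2049-10-26

`weekday 2` advances to the next Tuesday; 2049-10-22 is a Friday, so it moves forward to 2049-10-26.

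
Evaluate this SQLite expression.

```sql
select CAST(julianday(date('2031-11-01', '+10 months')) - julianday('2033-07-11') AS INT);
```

Adding +10 months to 2031-11-01 gives 2032-09-01.
29 days remain in September 2032 after the 1st (30 − 1).
Full months from October 2032 through June 2033 contribute their day counts.
Then 11 days into July 2033.
Total: 29 + 31 + 30 + 31 + 31 + 28 + 31 + 30 + 31 + 30 + 11 = 313.
The subtraction is earlier − later, so the result is −313 → -313.

-313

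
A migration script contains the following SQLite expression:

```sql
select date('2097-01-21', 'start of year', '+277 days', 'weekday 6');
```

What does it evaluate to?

2097-10-05

`start of year` rewinds 2097-01-21 to 2097-01-01.
Applying '+277 days' to 2097-01-01: counting 277 days forward gives 2097-10-05.
`weekday 6` advances to the next Saturday; 2097-10-05 is already a Saturday, so it stays at 2097-10-05.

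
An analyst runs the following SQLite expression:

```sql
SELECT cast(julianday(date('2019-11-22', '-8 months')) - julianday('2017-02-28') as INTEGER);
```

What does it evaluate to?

752

Adding -8 months to 2019-11-22 gives 2019-03-22.
0 days remain in February 2017 after the 28th (28 − 28).
Full months from March 2017 through February 2019 contribute their day counts.
Then 22 days into March 2019.
Total: 0 + 31 + 30 + 31 + 30 + 31 + 31 + 30 + 31 + 30 + 31 + 31 + 28 + 31 + 30 + 31 + 30 + 31 + 31 + 30 + 31 + 30 + 31 + 31 + 28 + 22 = 752.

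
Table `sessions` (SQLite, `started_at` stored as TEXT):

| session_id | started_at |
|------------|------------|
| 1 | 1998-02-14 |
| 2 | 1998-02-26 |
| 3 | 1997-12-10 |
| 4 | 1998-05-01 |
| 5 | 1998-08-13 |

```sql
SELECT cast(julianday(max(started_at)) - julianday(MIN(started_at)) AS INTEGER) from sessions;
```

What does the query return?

246

MIN = 1997-12-10, MAX = 1998-08-13.
21 days remain in December 1997 after the 10th (31 − 10).
Full months from January 1998 through July 1998 contribute their day counts.
Then 13 days into August 1998.
Total: 21 + 31 + 28 + 31 + 30 + 31 + 30 + 31 + 13 = 246.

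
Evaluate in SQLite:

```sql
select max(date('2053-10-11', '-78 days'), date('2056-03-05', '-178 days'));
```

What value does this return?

date('2053-10-11', '-78 days') → 2053-07-25.
date('2056-03-05', '-178 days') → 2055-09-09.
Later of the two is 2055-09-09.

2055-09-09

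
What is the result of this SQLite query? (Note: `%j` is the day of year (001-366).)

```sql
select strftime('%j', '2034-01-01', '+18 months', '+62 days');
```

244

First apply '+18 months', '+62 days': 2034-01-01 → 2035-09-01.
Day-of-year for 2035-09-01: days since 2035-01-01 inclusive = 244, zero-padded to 244.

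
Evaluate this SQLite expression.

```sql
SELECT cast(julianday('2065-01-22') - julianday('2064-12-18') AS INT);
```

13 days remain in December 2064 after the 18th (31 − 18).
Then 22 days into January 2065.
Total: 13 + 22 = 35.

35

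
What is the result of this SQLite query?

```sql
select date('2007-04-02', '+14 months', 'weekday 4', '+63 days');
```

2008-08-07

Adding +14 months to 2007-04-02 gives 2008-06-02.
`weekday 4` advances to the next Thursday; 2008-06-02 is a Monday, so it moves forward to 2008-06-05.
Applying '+63 days' to 2008-06-05: counting 63 days forward gives 2008-08-07.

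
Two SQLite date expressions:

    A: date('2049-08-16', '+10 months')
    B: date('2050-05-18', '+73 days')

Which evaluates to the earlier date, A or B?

A = 2050-06-16.
B = 2050-07-30.
A is earlier.

A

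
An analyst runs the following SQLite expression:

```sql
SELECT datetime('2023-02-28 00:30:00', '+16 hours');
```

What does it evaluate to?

+16 hours from 2023-02-28 00:30:00 is 2023-02-28 16:30:00.

2023-02-28 16:30:00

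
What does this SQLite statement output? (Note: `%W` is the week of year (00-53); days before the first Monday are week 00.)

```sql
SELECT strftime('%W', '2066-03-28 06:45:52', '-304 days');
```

21

First apply '-304 days': 2066-03-28 06:45:52 → 2065-05-28 06:45:52.
2065-05-28 is a Thursday. SQLite's %W counts Mondays since the year started; the result is 21.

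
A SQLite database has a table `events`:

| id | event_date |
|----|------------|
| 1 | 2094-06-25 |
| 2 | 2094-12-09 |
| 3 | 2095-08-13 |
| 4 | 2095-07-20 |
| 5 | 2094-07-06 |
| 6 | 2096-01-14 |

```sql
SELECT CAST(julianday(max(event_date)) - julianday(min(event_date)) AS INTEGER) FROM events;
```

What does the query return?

MIN = 2094-06-25, MAX = 2096-01-14.
5 days remain in June 2094 after the 25th (30 − 25).
Full months from July 2094 through December 2095 contribute their day counts.
Then 14 days into January 2096.
Total: 5 + 31 + 31 + 30 + 31 + 30 + 31 + 31 + 28 + 31 + 30 + 31 + 30 + 31 + 31 + 30 + 31 + 30 + 31 + 14 = 568.

568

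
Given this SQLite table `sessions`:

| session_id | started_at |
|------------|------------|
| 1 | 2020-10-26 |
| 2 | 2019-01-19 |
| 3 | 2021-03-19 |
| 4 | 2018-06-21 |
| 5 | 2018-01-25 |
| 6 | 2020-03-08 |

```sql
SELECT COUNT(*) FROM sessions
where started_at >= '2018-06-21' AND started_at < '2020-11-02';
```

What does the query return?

4

Rows in [2018-06-21, 2020-11-02): 2020-10-26, 2019-01-19, 2018-06-21, 2020-03-08 → 4 rows.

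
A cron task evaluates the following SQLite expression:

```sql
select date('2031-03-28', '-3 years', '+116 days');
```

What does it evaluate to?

Adding -3 years to 2031-03-28 gives 2028-03-28.
Applying '+116 days' to 2028-03-28: counting 116 days forward gives 2028-07-22.

2028-07-22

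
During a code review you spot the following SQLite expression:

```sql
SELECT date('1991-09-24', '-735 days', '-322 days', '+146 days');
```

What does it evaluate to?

1989-03-27

Applying '-735 days' to 1991-09-24: counting 735 days back gives 1989-09-19.
Applying '-322 days' to 1989-09-19: counting 322 days back gives 1988-11-01.
Applying '+146 days' to 1988-11-01: counting 146 days forward gives 1989-03-27.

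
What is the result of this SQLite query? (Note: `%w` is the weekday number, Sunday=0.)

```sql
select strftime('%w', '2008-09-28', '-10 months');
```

3

First apply '-10 months': 2008-09-28 → 2007-11-28.
2007-11-28 is a Wednesday; with Sunday=0 that is 3.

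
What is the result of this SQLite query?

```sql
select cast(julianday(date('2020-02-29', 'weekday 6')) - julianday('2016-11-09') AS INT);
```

`weekday 6` advances to the next Saturday; 2020-02-29 is already a Saturday, so it stays at 2020-02-29.
21 days remain in November 2016 after the 9th (30 − 9).
Full months from December 2016 through January 2020 contribute their day counts.
Then 29 days into February 2020.
Total: 21 + 31 + 31 + 28 + 31 + 30 + 31 + 30 + 31 + 31 + 30 + 31 + 30 + 31 + 31 + 28 + 31 + 30 + 31 + 30 + 31 + 31 + 30 + 31 + 30 + 31 + 31 + 28 + 31 + 30 + 31 + 30 + 31 + 31 + 30 + 31 + 30 + 31 + 31 + 29 = 1207.

1207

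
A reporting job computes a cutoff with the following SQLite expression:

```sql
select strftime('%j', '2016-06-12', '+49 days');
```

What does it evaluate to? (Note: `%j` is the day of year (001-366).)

213

First apply '+49 days': 2016-06-12 → 2016-07-31.
Day-of-year for 2016-07-31: days since 2016-01-01 inclusive = 213, zero-padded to 213.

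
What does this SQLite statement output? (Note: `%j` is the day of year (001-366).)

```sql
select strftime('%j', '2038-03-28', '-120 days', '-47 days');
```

First apply '-120 days', '-47 days': 2038-03-28 → 2037-10-12.
Day-of-year for 2037-10-12: days since 2037-01-01 inclusive = 285, zero-padded to 285.

285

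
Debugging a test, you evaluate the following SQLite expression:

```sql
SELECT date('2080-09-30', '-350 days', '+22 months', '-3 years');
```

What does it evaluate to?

2078-08-16

Applying '-350 days' to 2080-09-30: counting 350 days back gives 2079-10-16.
Adding +22 months to 2079-10-16 gives 2081-08-16.
Adding -3 years to 2081-08-16 gives 2078-08-16.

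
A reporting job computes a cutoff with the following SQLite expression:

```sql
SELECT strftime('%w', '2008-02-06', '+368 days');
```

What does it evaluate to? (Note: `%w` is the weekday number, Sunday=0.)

First apply '+368 days': 2008-02-06 → 2009-02-08.
2009-02-08 is a Sunday; with Sunday=0 that is 0.

0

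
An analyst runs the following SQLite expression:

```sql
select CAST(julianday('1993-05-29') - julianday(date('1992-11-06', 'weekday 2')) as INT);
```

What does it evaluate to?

`weekday 2` advances to the next Tuesday; 1992-11-06 is a Friday, so it moves forward to 1992-11-10.
20 days remain in November 1992 after the 10th (30 − 10).
December 1992: 31 days.
January 1993: 31 days.
February 1993: 28 days.
March 1993: 31 days.
April 1993: 30 days.
Then 29 days into May 1993.
Total: 20 + 31 + 31 + 28 + 31 + 30 + 29 = 200.

200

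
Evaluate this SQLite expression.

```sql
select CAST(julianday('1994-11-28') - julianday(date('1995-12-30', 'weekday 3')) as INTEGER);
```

-401

`weekday 3` advances to the next Wednesday; 1995-12-30 is a Saturday, so it moves forward to 1996-01-03.
2 days remain in November 1994 after the 28th (30 − 28).
Full months from December 1994 through December 1995 contribute their day counts.
Then 3 days into January 1996.
Total: 2 + 31 + 31 + 28 + 31 + 30 + 31 + 30 + 31 + 31 + 30 + 31 + 30 + 31 + 3 = 401.
The subtraction is earlier − later, so the result is −401 → -401.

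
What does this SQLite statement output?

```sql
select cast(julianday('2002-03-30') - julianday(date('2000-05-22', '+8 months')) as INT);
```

432

Adding +8 months to 2000-05-22 gives 2001-01-22.
9 days remain in January 2001 after the 22nd (31 − 22).
Full months from February 2001 through February 2002 contribute their day counts.
Then 30 days into March 2002.
Total: 9 + 28 + 31 + 30 + 31 + 30 + 31 + 31 + 30 + 31 + 30 + 31 + 31 + 28 + 30 = 432.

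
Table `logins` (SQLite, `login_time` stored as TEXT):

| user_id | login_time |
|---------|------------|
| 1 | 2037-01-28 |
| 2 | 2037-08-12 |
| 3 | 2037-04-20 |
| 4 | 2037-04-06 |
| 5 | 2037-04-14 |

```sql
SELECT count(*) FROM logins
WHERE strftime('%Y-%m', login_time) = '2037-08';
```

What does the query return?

Rows with year-month 2037-08: 2037-08-12 → 1.

1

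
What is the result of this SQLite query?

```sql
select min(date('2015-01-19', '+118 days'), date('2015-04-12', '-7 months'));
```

2014-09-12

date('2015-01-19', '+118 days') → 2015-05-17.
date('2015-04-12', '-7 months') → 2014-09-12.
Earlier of the two is 2014-09-12.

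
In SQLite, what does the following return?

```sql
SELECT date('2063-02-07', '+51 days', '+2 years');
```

2065-03-30

Applying '+51 days' to 2063-02-07: counting 51 days forward gives 2063-03-30.
Adding +2 years to 2063-03-30 gives 2065-03-30.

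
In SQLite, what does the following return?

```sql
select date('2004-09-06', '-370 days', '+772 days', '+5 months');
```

2006-03-13

Applying '-370 days' to 2004-09-06: counting 370 days back gives 2003-09-02.
Applying '+772 days' to 2003-09-02: counting 772 days forward gives 2005-10-13.
Adding +5 months to 2005-10-13 gives 2006-03-13.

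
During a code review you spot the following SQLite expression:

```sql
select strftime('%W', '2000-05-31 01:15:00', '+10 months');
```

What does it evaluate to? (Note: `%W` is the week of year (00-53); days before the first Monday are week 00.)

13

First apply '+10 months': 2000-05-31 01:15:00 → 2001-03-31 01:15:00.
2001-03-31 is a Saturday. SQLite's %W counts Mondays since the year started; the result is 13.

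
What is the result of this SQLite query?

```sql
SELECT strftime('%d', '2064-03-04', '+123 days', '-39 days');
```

27

First apply '+123 days', '-39 days': 2064-03-04 → 2064-05-27.
`%d` extracts the 2-digit day of month: 27.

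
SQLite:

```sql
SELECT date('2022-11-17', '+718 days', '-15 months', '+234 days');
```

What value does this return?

Applying '+718 days' to 2022-11-17: counting 718 days forward gives 2024-11-04.
Adding -15 months to 2024-11-04 gives 2023-08-04.
Applying '+234 days' to 2023-08-04: counting 234 days forward gives 2024-03-25.

2024-03-25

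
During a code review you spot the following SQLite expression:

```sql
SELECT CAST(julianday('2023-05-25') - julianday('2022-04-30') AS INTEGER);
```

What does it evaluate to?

390

0 days remain in April 2022 after the 30th (30 − 30).
Full months from May 2022 through April 2023 contribute their day counts.
Then 25 days into May 2023.
Total: 0 + 31 + 30 + 31 + 31 + 30 + 31 + 30 + 31 + 31 + 28 + 31 + 30 + 25 = 390.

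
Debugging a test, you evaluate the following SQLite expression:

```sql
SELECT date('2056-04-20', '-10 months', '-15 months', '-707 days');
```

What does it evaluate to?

2052-04-12

Adding -10 months to 2056-04-20 gives 2055-06-20.
Adding -15 months to 2055-06-20 gives 2054-03-20.
Applying '-707 days' to 2054-03-20: counting 707 days back gives 2052-04-12.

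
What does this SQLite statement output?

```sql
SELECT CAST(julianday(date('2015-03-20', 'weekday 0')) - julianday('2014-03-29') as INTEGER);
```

358

`weekday 0` advances to the next Sunday; 2015-03-20 is a Friday, so it moves forward to 2015-03-22.
2 days remain in March 2014 after the 29th (31 − 29).
Full months from April 2014 through February 2015 contribute their day counts.
Then 22 days into March 2015.
Total: 2 + 30 + 31 + 30 + 31 + 31 + 30 + 31 + 30 + 31 + 31 + 28 + 22 = 358.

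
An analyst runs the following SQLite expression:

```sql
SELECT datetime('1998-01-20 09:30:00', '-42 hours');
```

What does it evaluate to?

-42 hours from 1998-01-20 09:30:00 is 1998-01-18 15:30:00 (crosses midnight).

1998-01-18 15:30:00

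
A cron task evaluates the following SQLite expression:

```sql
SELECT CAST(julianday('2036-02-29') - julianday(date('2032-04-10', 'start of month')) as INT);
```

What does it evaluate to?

1429

`start of month` rewinds 2032-04-10 to 2032-04-01.
29 days remain in April 2032 after the 1st (30 − 1).
Full months from May 2032 through January 2036 contribute their day counts.
Then 29 days into February 2036.
Total: 29 + 31 + 30 + 31 + 31 + 30 + 31 + 30 + 31 + 31 + 28 + 31 + 30 + 31 + 30 + 31 + 31 + 30 + 31 + 30 + 31 + 31 + 28 + 31 + 30 + 31 + 30 + 31 + 31 + 30 + 31 + 30 + 31 + 31 + 28 + 31 + 30 + 31 + 30 + 31 + 31 + 30 + 31 + 30 + 31 + 31 + 29 = 1429.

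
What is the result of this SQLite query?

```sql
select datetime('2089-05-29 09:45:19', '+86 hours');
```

2089-06-01 23:45:19

+86 hours from 2089-05-29 09:45:19 is 2089-06-01 23:45:19 (crosses midnight).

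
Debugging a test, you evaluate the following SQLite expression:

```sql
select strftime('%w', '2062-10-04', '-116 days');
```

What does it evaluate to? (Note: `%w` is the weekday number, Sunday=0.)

6

First apply '-116 days': 2062-10-04 → 2062-06-10.
2062-06-10 is a Saturday; with Sunday=0 that is 6.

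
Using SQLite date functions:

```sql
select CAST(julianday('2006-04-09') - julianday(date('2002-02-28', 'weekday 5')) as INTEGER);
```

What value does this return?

`weekday 5` advances to the next Friday; 2002-02-28 is a Thursday, so it moves forward to 2002-03-01.
30 days remain in March 2002 after the 1st (31 − 1).
Full months from April 2002 through March 2006 contribute their day counts.
Then 9 days into April 2006.
Total: 30 + 30 + 31 + 30 + 31 + 31 + 30 + 31 + 30 + 31 + 31 + 28 + 31 + 30 + 31 + 30 + 31 + 31 + 30 + 31 + 30 + 31 + 31 + 29 + 31 + 30 + 31 + 30 + 31 + 31 + 30 + 31 + 30 + 31 + 31 + 28 + 31 + 30 + 31 + 30 + 31 + 31 + 30 + 31 + 30 + 31 + 31 + 28 + 31 + 9 = 1500.

1500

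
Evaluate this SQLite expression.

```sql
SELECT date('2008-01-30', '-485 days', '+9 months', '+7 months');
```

Applying '-485 days' to 2008-01-30: counting 485 days back gives 2006-10-02.
Adding +9 months to 2006-10-02 gives 2007-07-02.
Adding +7 months to 2007-07-02 gives 2008-02-02.

2008-02-02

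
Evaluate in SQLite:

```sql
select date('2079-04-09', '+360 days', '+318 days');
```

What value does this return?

2081-02-15

Applying '+360 days' to 2079-04-09: counting 360 days forward gives 2080-04-03.
Applying '+318 days' to 2080-04-03: counting 318 days forward gives 2081-02-15.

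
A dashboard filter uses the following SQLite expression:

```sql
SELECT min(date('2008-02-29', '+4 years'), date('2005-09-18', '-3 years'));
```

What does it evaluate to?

date('2008-02-29', '+4 years') → 2012-02-29.
date('2005-09-18', '-3 years') → 2002-09-18.
Earlier of the two is 2002-09-18.

2002-09-18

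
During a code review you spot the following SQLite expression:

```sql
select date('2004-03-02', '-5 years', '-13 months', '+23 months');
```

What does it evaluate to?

2000-01-02

Adding -5 years to 2004-03-02 gives 1999-03-02.
Adding -13 months to 1999-03-02 gives 1998-02-02.
Adding +23 months to 1998-02-02 gives 2000-01-02.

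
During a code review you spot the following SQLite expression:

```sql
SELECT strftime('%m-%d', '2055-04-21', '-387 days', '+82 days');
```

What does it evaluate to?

First apply '-387 days', '+82 days': 2055-04-21 → 2054-06-20.
`%m-%d` extracts the month-day: 06-20.

06-20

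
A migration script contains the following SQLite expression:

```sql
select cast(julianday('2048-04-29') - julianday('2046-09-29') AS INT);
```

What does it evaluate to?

1 day remains in September 2046 after the 29th (30 − 29).
Full months from October 2046 through March 2048 contribute their day counts.
Then 29 days into April 2048.
Total: 1 + 31 + 30 + 31 + 31 + 28 + 31 + 30 + 31 + 30 + 31 + 31 + 30 + 31 + 30 + 31 + 31 + 29 + 31 + 29 = 578.

578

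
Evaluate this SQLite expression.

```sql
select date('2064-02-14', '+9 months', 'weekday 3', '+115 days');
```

2065-03-14

Adding +9 months to 2064-02-14 gives 2064-11-14.
`weekday 3` advances to the next Wednesday; 2064-11-14 is a Friday, so it moves forward to 2064-11-19.
Applying '+115 days' to 2064-11-19: counting 115 days forward gives 2065-03-14.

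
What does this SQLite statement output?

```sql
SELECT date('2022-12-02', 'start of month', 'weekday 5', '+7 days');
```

`start of month` rewinds 2022-12-02 to 2022-12-01.
`weekday 5` advances to the next Friday; 2022-12-01 is a Thursday, so it moves forward to 2022-12-02.
Advancing 7 more days within December lands on 2022-12-09.

2022-12-09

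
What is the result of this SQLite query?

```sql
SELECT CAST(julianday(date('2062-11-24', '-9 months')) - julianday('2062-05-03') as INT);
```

Adding -9 months to 2062-11-24 gives 2062-02-24.
4 days remain in February 2062 after the 24th (28 − 24).
March 2062: 31 days.
April 2062: 30 days.
Then 3 days into May 2062.
Total: 4 + 31 + 30 + 3 = 68.
The subtraction is earlier − later, so the result is −68 → -68.

-68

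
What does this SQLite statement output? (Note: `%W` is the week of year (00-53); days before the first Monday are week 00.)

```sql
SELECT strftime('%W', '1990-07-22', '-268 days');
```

43

First apply '-268 days': 1990-07-22 → 1989-10-27.
1989-10-27 is a Friday. SQLite's %W counts Mondays since the year started; the result is 43.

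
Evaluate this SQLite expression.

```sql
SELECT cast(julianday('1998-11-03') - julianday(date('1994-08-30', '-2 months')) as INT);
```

Adding -2 months to 1994-08-30 gives 1994-06-30.
0 days remain in June 1994 after the 30th (30 − 30).
Full months from July 1994 through October 1998 contribute their day counts.
Then 3 days into November 1998.
Total: 0 + 31 + 31 + 30 + 31 + 30 + 31 + 31 + 28 + 31 + 30 + 31 + 30 + 31 + 31 + 30 + 31 + 30 + 31 + 31 + 29 + 31 + 30 + 31 + 30 + 31 + 31 + 30 + 31 + 30 + 31 + 31 + 28 + 31 + 30 + 31 + 30 + 31 + 31 + 30 + 31 + 30 + 31 + 31 + 28 + 31 + 30 + 31 + 30 + 31 + 31 + 30 + 31 + 3 = 1587.

1587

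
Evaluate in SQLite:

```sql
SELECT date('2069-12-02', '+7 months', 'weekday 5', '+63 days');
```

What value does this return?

2070-09-05

Adding +7 months to 2069-12-02 gives 2070-07-02.
`weekday 5` advances to the next Friday; 2070-07-02 is a Wednesday, so it moves forward to 2070-07-04.
Applying '+63 days' to 2070-07-04: counting 63 days forward gives 2070-09-05.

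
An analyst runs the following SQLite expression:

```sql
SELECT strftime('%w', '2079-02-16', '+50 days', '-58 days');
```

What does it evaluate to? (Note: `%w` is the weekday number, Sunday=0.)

3

First apply '+50 days', '-58 days': 2079-02-16 → 2079-02-08.
2079-02-08 is a Wednesday; with Sunday=0 that is 3.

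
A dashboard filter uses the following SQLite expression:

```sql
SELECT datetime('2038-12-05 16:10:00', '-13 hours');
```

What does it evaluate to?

-13 hours from 2038-12-05 16:10:00 is 2038-12-05 03:10:00.

2038-12-05 03:10:00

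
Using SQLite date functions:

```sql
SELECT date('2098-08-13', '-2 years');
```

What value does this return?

2096-08-13

Adding -2 years to 2098-08-13 gives 2096-08-13.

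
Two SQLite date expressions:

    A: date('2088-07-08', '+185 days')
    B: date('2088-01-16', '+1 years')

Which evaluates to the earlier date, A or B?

A = 2089-01-09.
B = 2089-01-16.
A is earlier.

A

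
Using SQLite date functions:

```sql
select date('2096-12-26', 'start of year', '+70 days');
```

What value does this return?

2096-03-11

`start of year` rewinds 2096-12-26 to 2096-01-01.
Applying '+70 days' to 2096-01-01: counting 70 days forward gives 2096-03-11.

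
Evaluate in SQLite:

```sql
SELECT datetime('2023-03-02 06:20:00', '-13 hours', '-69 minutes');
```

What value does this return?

-13 hours from 2023-03-02 06:20:00 is 2023-03-01 17:20:00 (crosses midnight).
69 minutes = 1h 9m; -69 minutes from 2023-03-01 17:20:00 is 2023-03-01 16:11:00.

2023-03-01 16:11:00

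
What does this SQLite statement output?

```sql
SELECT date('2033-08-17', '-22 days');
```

Going back 17 days from 2033-08-17 reaches 2033-07-31 (last day of July, 31 days).
Going back 5 days within July lands on 2033-07-26.

2033-07-26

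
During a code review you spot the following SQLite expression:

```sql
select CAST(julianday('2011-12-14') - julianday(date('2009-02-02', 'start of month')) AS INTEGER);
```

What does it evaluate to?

`start of month` rewinds 2009-02-02 to 2009-02-01.
27 days remain in February 2009 after the 1st (28 − 1).
Full months from March 2009 through November 2011 contribute their day counts.
Then 14 days into December 2011.
Total: 27 + 31 + 30 + 31 + 30 + 31 + 31 + 30 + 31 + 30 + 31 + 31 + 28 + 31 + 30 + 31 + 30 + 31 + 31 + 30 + 31 + 30 + 31 + 31 + 28 + 31 + 30 + 31 + 30 + 31 + 31 + 30 + 31 + 30 + 14 = 1046.

1046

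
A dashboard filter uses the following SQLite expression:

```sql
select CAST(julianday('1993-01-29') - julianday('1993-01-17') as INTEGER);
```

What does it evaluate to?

12

Both dates are in January 1993: 29 − 17 = 12.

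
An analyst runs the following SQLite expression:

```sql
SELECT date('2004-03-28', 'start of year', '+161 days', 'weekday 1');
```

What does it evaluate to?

2004-06-14

`start of year` rewinds 2004-03-28 to 2004-01-01.
Applying '+161 days' to 2004-01-01: counting 161 days forward gives 2004-06-10.
`weekday 1` advances to the next Monday; 2004-06-10 is a Thursday, so it moves forward to 2004-06-14.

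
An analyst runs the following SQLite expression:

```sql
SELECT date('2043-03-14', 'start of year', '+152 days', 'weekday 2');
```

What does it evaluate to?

2043-06-02

`start of year` rewinds 2043-03-14 to 2043-01-01.
Applying '+152 days' to 2043-01-01: counting 152 days forward gives 2043-06-02.
`weekday 2` advances to the next Tuesday; 2043-06-02 is already a Tuesday, so it stays at 2043-06-02.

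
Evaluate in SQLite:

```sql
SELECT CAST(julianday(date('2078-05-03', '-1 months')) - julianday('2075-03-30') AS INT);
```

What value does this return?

Adding -1 month to 2078-05-03 gives 2078-04-03.
1 day remains in March 2075 after the 30th (31 − 30).
Full months from April 2075 through March 2078 contribute their day counts.
Then 3 days into April 2078.
Total: 1 + 30 + 31 + 30 + 31 + 31 + 30 + 31 + 30 + 31 + 31 + 29 + 31 + 30 + 31 + 30 + 31 + 31 + 30 + 31 + 30 + 31 + 31 + 28 + 31 + 30 + 31 + 30 + 31 + 31 + 30 + 31 + 30 + 31 + 31 + 28 + 31 + 3 = 1100.

1100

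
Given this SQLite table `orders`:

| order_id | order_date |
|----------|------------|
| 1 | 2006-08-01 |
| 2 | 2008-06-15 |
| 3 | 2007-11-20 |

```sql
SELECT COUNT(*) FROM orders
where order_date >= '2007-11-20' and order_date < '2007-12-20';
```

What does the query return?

1

Rows in [2007-11-20, 2007-12-20): 2007-11-20 → 1 row.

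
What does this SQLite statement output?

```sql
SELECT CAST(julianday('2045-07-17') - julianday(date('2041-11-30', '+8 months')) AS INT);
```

1083

Adding +8 months to 2041-11-30 gives 2042-07-30.
1 day remains in July 2042 after the 30th (31 − 30).
Full months from August 2042 through June 2045 contribute their day counts.
Then 17 days into July 2045.
Total: 1 + 31 + 30 + 31 + 30 + 31 + 31 + 28 + 31 + 30 + 31 + 30 + 31 + 31 + 30 + 31 + 30 + 31 + 31 + 29 + 31 + 30 + 31 + 30 + 31 + 31 + 30 + 31 + 30 + 31 + 31 + 28 + 31 + 30 + 31 + 30 + 17 = 1083.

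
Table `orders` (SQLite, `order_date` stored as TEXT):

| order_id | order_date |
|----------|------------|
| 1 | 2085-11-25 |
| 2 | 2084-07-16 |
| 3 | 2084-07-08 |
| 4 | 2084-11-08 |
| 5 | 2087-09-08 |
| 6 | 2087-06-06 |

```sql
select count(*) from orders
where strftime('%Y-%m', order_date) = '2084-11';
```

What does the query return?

1

Rows with year-month 2084-11: 2084-11-08 → 1.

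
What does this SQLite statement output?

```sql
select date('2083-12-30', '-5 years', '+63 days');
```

2079-03-03

Adding -5 years to 2083-12-30 gives 2078-12-30.
Applying '+63 days' to 2078-12-30: counting 63 days forward gives 2079-03-03.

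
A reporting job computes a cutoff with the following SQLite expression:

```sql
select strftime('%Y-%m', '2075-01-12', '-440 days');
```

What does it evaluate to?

2073-10

First apply '-440 days': 2075-01-12 → 2073-10-29.
`%Y-%m` extracts the year-month: 2073-10.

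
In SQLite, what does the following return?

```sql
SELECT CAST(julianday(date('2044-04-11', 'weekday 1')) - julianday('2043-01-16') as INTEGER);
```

`weekday 1` advances to the next Monday; 2044-04-11 is already a Monday, so it stays at 2044-04-11.
15 days remain in January 2043 after the 16th (31 − 16).
Full months from February 2043 through March 2044 contribute their day counts.
Then 11 days into April 2044.
Total: 15 + 28 + 31 + 30 + 31 + 30 + 31 + 31 + 30 + 31 + 30 + 31 + 31 + 29 + 31 + 11 = 451.

451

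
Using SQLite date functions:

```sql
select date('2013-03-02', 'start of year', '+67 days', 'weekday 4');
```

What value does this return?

2013-03-14

`start of year` rewinds 2013-03-02 to 2013-01-01.
Applying '+67 days' to 2013-01-01: counting 67 days forward gives 2013-03-09.
`weekday 4` advances to the next Thursday; 2013-03-09 is a Saturday, so it moves forward to 2013-03-14.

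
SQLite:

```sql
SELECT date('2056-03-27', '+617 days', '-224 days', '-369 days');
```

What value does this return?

2056-04-20

Applying '+617 days' to 2056-03-27: counting 617 days forward gives 2057-12-04.
Applying '-224 days' to 2057-12-04: counting 224 days back gives 2057-04-24.
Applying '-369 days' to 2057-04-24: counting 369 days back gives 2056-04-20.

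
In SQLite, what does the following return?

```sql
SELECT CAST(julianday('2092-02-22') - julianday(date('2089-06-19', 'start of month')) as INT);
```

996

`start of month` rewinds 2089-06-19 to 2089-06-01.
29 days remain in June 2089 after the 1st (30 − 1).
Full months from July 2089 through January 2092 contribute their day counts.
Then 22 days into February 2092.
Total: 29 + 31 + 31 + 30 + 31 + 30 + 31 + 31 + 28 + 31 + 30 + 31 + 30 + 31 + 31 + 30 + 31 + 30 + 31 + 31 + 28 + 31 + 30 + 31 + 30 + 31 + 31 + 30 + 31 + 30 + 31 + 31 + 22 = 996.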